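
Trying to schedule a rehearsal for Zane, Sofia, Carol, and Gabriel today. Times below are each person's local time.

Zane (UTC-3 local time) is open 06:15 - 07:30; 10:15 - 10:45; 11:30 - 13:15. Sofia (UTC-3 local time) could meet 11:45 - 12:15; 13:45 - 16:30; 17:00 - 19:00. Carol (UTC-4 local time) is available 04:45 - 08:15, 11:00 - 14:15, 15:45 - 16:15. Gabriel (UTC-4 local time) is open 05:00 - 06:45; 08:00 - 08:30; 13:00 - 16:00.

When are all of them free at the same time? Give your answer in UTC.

Zane in UTC: 09:15-10:30, 13:15-13:45, 14:30-16:15 (add 3h to convert from UTC-3).
Sofia in UTC: 14:45-15:15, 16:45-19:30, 20:00-22:00 (add 3h to convert from UTC-3).
Carol in UTC: 08:45-12:15, 15:00-18:15, 19:45-20:15 (add 4h to convert from UTC-4).
Gabriel in UTC: 09:00-10:45, 12:00-12:30, 17:00-20:00 (add 4h to convert from UTC-4).
Zane ∩ Sofia: 14:45-15:15.
Zane ∩ Sofia ∩ Carol: 15:00-15:15.
Zane ∩ Sofia ∩ Carol ∩ Gabriel: ∅.
There is no time when everyone is free.

none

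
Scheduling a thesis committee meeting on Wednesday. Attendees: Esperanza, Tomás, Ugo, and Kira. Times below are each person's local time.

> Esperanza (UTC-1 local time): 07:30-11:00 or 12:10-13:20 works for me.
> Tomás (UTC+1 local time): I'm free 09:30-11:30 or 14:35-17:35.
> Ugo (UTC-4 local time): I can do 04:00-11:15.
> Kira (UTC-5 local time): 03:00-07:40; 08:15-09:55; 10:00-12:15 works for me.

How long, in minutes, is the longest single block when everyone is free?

120

Esperanza in UTC: 08:30-12:00, 13:10-14:20 (add 1h to convert from UTC-1).
Tomás in UTC: 08:30-10:30, 13:35-16:35 (subtract 1h to convert from UTC+1).
Ugo in UTC: 08:00-15:15 (add 4h to convert from UTC-4).
Kira in UTC: 08:00-12:40, 13:15-14:55, 15:00-17:15 (add 5h to convert from UTC-5).
Esperanza ∩ Tomás: 08:30-10:30, 13:35-14:20.
Esperanza ∩ Tomás ∩ Ugo: 08:30-10:30, 13:35-14:20.
Esperanza ∩ Tomás ∩ Ugo ∩ Kira: 08:30-10:30, 13:35-14:20.
The longest is 08:30-10:30 at 120 minutes.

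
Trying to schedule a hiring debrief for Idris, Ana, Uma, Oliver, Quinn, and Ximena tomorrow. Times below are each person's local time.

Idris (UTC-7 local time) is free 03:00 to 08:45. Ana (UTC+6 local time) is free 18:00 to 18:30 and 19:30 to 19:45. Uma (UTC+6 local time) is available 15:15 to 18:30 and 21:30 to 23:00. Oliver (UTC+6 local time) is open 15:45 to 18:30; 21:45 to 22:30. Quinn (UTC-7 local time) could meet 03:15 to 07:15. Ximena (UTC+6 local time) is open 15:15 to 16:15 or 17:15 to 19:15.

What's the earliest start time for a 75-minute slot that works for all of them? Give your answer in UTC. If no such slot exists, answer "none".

none

Idris in UTC: 10:00-15:45 (add 7h to convert from UTC-7).
Ana in UTC: 12:00-12:30, 13:30-13:45 (subtract 6h to convert from UTC+6).
Uma in UTC: 09:15-12:30, 15:30-17:00 (subtract 6h to convert from UTC+6).
Oliver in UTC: 09:45-12:30, 15:45-16:30 (subtract 6h to convert from UTC+6).
Quinn in UTC: 10:15-14:15 (add 7h to convert from UTC-7).
Ximena in UTC: 09:15-10:15, 11:15-13:15 (subtract 6h to convert from UTC+6).
Idris ∩ Ana: 12:00-12:30, 13:30-13:45.
Idris ∩ Ana ∩ Uma: 12:00-12:30.
Idris ∩ Ana ∩ Uma ∩ Oliver: 12:00-12:30.
Idris ∩ Ana ∩ Uma ∩ Oliver ∩ Quinn: 12:00-12:30.
Idris ∩ Ana ∩ Uma ∩ Oliver ∩ Quinn ∩ Ximena: 12:00-12:30.
Those are the intersection windows.
No common window is at least 75 minutes long.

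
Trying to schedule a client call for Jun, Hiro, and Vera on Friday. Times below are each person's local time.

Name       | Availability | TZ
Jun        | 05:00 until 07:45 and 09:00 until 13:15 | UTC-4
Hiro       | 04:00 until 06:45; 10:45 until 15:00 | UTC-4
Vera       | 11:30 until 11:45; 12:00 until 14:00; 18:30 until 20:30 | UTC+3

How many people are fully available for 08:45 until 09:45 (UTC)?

1

Jun in UTC: 09:00-11:45, 13:00-17:15 (add 4h to convert from UTC-4).
Hiro in UTC: 08:00-10:45, 14:45-19:00 (add 4h to convert from UTC-4).
Vera in UTC: 08:30-08:45, 09:00-11:00, 15:30-17:30 (subtract 3h to convert from UTC+3).
Hiro can make the full 08:45-09:45 slot — that's 1.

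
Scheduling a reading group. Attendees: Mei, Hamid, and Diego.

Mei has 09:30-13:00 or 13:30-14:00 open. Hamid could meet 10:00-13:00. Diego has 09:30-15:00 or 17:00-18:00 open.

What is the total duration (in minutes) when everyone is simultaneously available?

180

Mei ∩ Hamid: 10:00-13:00.
Mei ∩ Hamid ∩ Diego: 10:00-13:00.
So the common availability across everyone is 10:00-13:00.
That's a single block of 180 minutes.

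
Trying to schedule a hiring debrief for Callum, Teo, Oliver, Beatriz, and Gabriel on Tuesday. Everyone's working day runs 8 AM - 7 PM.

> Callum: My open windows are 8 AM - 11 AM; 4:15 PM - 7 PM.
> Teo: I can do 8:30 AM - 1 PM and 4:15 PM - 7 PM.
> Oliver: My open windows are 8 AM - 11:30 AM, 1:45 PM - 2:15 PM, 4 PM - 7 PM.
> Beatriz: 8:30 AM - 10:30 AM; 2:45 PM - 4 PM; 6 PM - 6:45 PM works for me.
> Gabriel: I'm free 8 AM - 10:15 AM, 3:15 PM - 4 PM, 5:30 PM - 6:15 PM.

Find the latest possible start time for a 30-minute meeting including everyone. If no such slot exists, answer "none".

09:45

Callum ∩ Teo: 08:30-11:00, 16:15-19:00.
Callum ∩ Teo ∩ Oliver: 08:30-11:00, 16:15-19:00.
Callum ∩ Teo ∩ Oliver ∩ Beatriz: 08:30-10:30, 18:00-18:45.
Callum ∩ Teo ∩ Oliver ∩ Beatriz ∩ Gabriel: 08:30-10:15, 18:00-18:15.
The last common window of at least 30 minutes is 08:30-10:15; a 30-minute meeting can start as late as 09:45 and still end by 10:15.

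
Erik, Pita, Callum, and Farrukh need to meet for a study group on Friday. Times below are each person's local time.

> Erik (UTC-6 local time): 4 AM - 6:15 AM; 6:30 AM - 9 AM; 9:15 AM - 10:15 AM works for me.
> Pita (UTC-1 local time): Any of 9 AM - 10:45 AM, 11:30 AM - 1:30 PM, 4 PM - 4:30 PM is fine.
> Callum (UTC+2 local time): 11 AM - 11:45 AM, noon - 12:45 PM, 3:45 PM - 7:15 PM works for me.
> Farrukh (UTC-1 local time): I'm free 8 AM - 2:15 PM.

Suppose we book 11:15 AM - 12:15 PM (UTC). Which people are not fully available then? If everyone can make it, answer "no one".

Erik in UTC: 10:00-12:15, 12:30-15:00, 15:15-16:15 (add 6h to convert from UTC-6).
Pita in UTC: 10:00-11:45, 12:30-14:30, 17:00-17:30 (add 1h to convert from UTC-1).
Callum in UTC: 09:00-09:45, 10:00-10:45, 13:45-17:15 (subtract 2h to convert from UTC+2).
Farrukh in UTC: 09:00-15:15 (add 1h to convert from UTC-1).
Erik: free for 11:15-12:15. Pita: not fully free for 11:15-12:15. Callum: not fully free for 11:15-12:15. Farrukh: free for 11:15-12:15.

Callum, Pita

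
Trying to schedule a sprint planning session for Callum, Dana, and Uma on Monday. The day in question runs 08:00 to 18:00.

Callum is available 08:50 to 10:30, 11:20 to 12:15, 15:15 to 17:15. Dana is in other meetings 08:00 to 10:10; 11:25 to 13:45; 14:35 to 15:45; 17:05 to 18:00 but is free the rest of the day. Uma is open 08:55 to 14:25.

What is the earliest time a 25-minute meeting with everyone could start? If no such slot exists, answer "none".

Callum free: 08:50-10:30, 11:20-12:15, 15:15-17:15.
Dana free: 10:10-11:25, 13:45-14:35, 15:45-17:05 (invert busy blocks within the working day).
Uma free: 08:55-14:25.
Callum ∩ Dana: 10:10-10:30, 11:20-11:25, 15:45-17:05.
Callum ∩ Dana ∩ Uma: 10:10-10:30, 11:20-11:25.
No common window is at least 25 minutes long.

none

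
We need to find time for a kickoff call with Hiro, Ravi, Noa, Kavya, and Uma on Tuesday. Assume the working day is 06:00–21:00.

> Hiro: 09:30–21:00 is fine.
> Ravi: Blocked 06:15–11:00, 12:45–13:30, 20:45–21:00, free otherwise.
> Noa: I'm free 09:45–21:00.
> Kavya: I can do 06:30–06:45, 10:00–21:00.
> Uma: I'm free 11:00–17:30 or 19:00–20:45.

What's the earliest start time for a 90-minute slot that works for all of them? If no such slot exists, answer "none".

11:00

Hiro free: 09:30-21:00.
Ravi free: 06:00-06:15, 11:00-12:45, 13:30-20:45 (invert busy blocks within the working day).
Noa free: 09:45-21:00.
Kavya free: 06:30-06:45, 10:00-21:00.
Uma free: 11:00-17:30, 19:00-20:45.
Hiro ∩ Ravi: 11:00-12:45, 13:30-20:45.
Hiro ∩ Ravi ∩ Noa: 11:00-12:45, 13:30-20:45.
Hiro ∩ Ravi ∩ Noa ∩ Kavya: 11:00-12:45, 13:30-20:45.
Hiro ∩ Ravi ∩ Noa ∩ Kavya ∩ Uma: 11:00-12:45, 13:30-17:30, 19:00-20:45.
Those are the intersection windows.
The first common window of at least 90 minutes is 11:00-12:45, so the earliest start is 11:00.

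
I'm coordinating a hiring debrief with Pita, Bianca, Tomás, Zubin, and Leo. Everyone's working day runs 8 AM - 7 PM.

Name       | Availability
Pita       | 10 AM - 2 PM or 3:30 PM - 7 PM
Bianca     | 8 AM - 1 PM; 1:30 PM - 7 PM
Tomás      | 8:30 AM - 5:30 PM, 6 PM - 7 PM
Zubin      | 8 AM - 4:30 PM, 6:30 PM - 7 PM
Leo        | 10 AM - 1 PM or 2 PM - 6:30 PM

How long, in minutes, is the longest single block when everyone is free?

180

Pita ∩ Bianca: 10:00-13:00, 13:30-14:00, 15:30-19:00.
Pita ∩ Bianca ∩ Tomás: 10:00-13:00, 13:30-14:00, 15:30-17:30, 18:00-19:00.
Pita ∩ Bianca ∩ Tomás ∩ Zubin: 10:00-13:00, 13:30-14:00, 15:30-16:30, 18:30-19:00.
Pita ∩ Bianca ∩ Tomás ∩ Zubin ∩ Leo: 10:00-13:00, 15:30-16:30.
The longest is 10:00-13:00 at 180 minutes.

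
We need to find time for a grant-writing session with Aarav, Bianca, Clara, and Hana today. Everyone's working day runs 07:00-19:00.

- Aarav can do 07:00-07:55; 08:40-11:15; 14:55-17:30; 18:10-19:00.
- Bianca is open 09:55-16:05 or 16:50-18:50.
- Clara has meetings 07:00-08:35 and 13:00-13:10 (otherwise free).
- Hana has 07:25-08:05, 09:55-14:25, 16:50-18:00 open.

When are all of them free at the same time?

09:55-11:15, 16:50-17:30

Aarav free: 07:00-07:55, 08:40-11:15, 14:55-17:30, 18:10-19:00.
Bianca free: 09:55-16:05, 16:50-18:50.
Clara free: 08:35-13:00, 13:10-19:00 (invert busy blocks within the working day).
Hana free: 07:25-08:05, 09:55-14:25, 16:50-18:00.
Aarav ∩ Bianca: 09:55-11:15, 14:55-16:05, 16:50-17:30, 18:10-18:50.
Aarav ∩ Bianca ∩ Clara: 09:55-11:15, 14:55-16:05, 16:50-17:30, 18:10-18:50.
Aarav ∩ Bianca ∩ Clara ∩ Hana: 09:55-11:15, 16:50-17:30.
Those are the intersection windows.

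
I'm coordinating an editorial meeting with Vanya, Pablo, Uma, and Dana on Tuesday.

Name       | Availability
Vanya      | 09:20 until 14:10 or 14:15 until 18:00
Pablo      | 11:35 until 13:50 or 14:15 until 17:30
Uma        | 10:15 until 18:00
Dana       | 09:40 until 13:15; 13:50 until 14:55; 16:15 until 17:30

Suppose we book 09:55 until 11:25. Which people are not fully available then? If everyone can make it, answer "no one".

Vanya: free for 09:55-11:25. Pablo: not fully free for 09:55-11:25. Uma: not fully free for 09:55-11:25. Dana: free for 09:55-11:25.

Pablo, Uma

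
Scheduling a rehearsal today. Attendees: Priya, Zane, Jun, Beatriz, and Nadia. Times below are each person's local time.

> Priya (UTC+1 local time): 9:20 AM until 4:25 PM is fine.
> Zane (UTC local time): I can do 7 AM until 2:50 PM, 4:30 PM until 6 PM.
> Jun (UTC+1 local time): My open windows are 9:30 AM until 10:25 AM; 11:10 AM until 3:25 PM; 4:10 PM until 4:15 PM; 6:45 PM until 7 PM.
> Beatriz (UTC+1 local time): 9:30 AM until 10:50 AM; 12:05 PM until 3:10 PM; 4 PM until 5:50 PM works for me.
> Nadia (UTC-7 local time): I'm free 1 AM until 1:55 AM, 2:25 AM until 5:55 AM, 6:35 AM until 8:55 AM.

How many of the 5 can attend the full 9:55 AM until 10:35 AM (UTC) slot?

3

Priya in UTC: 08:20-15:25 (subtract 1h to convert from UTC+1).
Zane in UTC: 07:00-14:50, 16:30-18:00.
Jun in UTC: 08:30-09:25, 10:10-14:25, 15:10-15:15, 17:45-18:00 (subtract 1h to convert from UTC+1).
Beatriz in UTC: 08:30-09:50, 11:05-14:10, 15:00-16:50 (subtract 1h to convert from UTC+1).
Nadia in UTC: 08:00-08:55, 09:25-12:55, 13:35-15:55 (add 7h to convert from UTC-7).
Priya, Zane, and Nadia can make the full 09:55-10:35 slot — that's 3.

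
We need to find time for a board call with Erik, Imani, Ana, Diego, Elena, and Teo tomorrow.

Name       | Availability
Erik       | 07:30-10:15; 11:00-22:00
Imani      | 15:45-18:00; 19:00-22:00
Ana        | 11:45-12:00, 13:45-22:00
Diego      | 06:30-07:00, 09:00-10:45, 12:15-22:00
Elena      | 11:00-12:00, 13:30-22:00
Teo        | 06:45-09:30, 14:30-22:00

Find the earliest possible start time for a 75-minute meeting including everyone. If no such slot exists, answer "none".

Erik ∩ Imani: 15:45-18:00, 19:00-22:00.
Erik ∩ Imani ∩ Ana: 15:45-18:00, 19:00-22:00.
Erik ∩ Imani ∩ Ana ∩ Diego: 15:45-18:00, 19:00-22:00.
Erik ∩ Imani ∩ Ana ∩ Diego ∩ Elena: 15:45-18:00, 19:00-22:00.
Erik ∩ Imani ∩ Ana ∩ Diego ∩ Elena ∩ Teo: 15:45-18:00, 19:00-22:00.
Those are the intersection windows.
The first common window of at least 75 minutes is 15:45-18:00, so the earliest start is 15:45.

15:45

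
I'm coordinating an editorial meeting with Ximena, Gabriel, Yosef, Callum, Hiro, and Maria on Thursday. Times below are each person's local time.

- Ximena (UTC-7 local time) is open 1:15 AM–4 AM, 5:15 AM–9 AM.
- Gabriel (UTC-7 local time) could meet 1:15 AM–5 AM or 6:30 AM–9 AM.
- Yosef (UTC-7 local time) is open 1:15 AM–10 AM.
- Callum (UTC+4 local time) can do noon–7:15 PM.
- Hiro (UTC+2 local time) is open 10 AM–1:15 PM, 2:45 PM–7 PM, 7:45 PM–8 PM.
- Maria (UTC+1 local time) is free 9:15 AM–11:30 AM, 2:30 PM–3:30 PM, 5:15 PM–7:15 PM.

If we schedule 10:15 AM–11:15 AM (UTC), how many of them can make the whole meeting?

Ximena in UTC: 08:15-11:00, 12:15-16:00 (add 7h to convert from UTC-7).
Gabriel in UTC: 08:15-12:00, 13:30-16:00 (add 7h to convert from UTC-7).
Yosef in UTC: 08:15-17:00 (add 7h to convert from UTC-7).
Callum in UTC: 08:00-15:15 (subtract 4h to convert from UTC+4).
Hiro in UTC: 08:00-11:15, 12:45-17:00, 17:45-18:00 (subtract 2h to convert from UTC+2).
Maria in UTC: 08:15-10:30, 13:30-14:30, 16:15-18:15 (subtract 1h to convert from UTC+1).
Gabriel, Yosef, Callum, and Hiro can make the full 10:15-11:15 slot — that's 4.

4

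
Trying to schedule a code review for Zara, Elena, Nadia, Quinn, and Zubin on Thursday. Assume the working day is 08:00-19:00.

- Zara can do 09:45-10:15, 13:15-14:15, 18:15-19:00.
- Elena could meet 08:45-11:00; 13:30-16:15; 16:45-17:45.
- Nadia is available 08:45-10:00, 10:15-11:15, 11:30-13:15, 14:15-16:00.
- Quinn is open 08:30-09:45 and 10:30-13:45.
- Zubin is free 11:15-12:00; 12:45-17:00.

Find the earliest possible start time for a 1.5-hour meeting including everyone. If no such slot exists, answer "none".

none

Zara ∩ Elena: 09:45-10:15, 13:30-14:15.
Zara ∩ Elena ∩ Nadia: 09:45-10:00.
Zara ∩ Elena ∩ Nadia ∩ Quinn: ∅.
Zara ∩ Elena ∩ Nadia ∩ Quinn ∩ Zubin: ∅.
There is no time when everyone is free.
No common window is at least 90 minutes long.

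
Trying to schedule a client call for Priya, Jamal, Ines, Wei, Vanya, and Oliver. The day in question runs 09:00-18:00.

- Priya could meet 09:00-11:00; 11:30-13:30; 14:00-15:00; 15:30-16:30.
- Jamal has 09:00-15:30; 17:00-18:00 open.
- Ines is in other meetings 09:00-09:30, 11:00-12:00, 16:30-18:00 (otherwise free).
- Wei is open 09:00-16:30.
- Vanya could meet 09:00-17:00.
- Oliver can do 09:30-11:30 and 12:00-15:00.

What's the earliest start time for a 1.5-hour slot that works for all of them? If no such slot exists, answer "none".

09:30

Priya free: 09:00-11:00, 11:30-13:30, 14:00-15:00, 15:30-16:30.
Jamal free: 09:00-15:30, 17:00-18:00.
Ines free: 09:30-11:00, 12:00-16:30 (invert busy blocks within the working day).
Wei free: 09:00-16:30.
Vanya free: 09:00-17:00.
Oliver free: 09:30-11:30, 12:00-15:00.
Priya ∩ Jamal: 09:00-11:00, 11:30-13:30, 14:00-15:00.
Priya ∩ Jamal ∩ Ines: 09:30-11:00, 12:00-13:30, 14:00-15:00.
Priya ∩ Jamal ∩ Ines ∩ Wei: 09:30-11:00, 12:00-13:30, 14:00-15:00.
Priya ∩ Jamal ∩ Ines ∩ Wei ∩ Vanya: 09:30-11:00, 12:00-13:30, 14:00-15:00.
Priya ∩ Jamal ∩ Ines ∩ Wei ∩ Vanya ∩ Oliver: 09:30-11:00, 12:00-13:30, 14:00-15:00.
The first common window of at least 90 minutes is 09:30-11:00, so the earliest start is 09:30.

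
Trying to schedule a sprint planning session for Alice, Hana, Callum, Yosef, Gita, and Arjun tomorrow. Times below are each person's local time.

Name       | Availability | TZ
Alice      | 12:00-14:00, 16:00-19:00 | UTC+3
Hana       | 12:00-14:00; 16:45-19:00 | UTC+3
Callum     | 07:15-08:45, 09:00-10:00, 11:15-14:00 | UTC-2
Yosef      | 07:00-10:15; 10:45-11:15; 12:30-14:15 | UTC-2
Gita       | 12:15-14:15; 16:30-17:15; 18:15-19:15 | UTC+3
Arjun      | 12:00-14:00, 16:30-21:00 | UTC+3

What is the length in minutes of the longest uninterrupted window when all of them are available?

90

Alice in UTC: 09:00-11:00, 13:00-16:00 (subtract 3h to convert from UTC+3).
Hana in UTC: 09:00-11:00, 13:45-16:00 (subtract 3h to convert from UTC+3).
Callum in UTC: 09:15-10:45, 11:00-12:00, 13:15-16:00 (add 2h to convert from UTC-2).
Yosef in UTC: 09:00-12:15, 12:45-13:15, 14:30-16:15 (add 2h to convert from UTC-2).
Gita in UTC: 09:15-11:15, 13:30-14:15, 15:15-16:15 (subtract 3h to convert from UTC+3).
Arjun in UTC: 09:00-11:00, 13:30-18:00 (subtract 3h to convert from UTC+3).
Alice ∩ Hana: 09:00-11:00, 13:45-16:00.
Alice ∩ Hana ∩ Callum: 09:15-10:45, 13:45-16:00.
Alice ∩ Hana ∩ Callum ∩ Yosef: 09:15-10:45, 14:30-16:00.
Alice ∩ Hana ∩ Callum ∩ Yosef ∩ Gita: 09:15-10:45, 15:15-16:00.
Alice ∩ Hana ∩ Callum ∩ Yosef ∩ Gita ∩ Arjun: 09:15-10:45, 15:15-16:00.
The longest is 09:15-10:45 at 90 minutes.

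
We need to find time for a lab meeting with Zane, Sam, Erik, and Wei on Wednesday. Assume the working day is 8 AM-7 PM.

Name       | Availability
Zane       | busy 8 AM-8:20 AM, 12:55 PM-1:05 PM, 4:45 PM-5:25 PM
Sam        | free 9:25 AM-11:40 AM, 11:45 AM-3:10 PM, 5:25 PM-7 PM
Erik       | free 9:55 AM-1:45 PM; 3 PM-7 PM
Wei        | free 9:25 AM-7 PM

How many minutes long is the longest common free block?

Zane free: 08:20-12:55, 13:05-16:45, 17:25-19:00 (invert busy blocks within the working day).
Sam free: 09:25-11:40, 11:45-15:10, 17:25-19:00.
Erik free: 09:55-13:45, 15:00-19:00.
Wei free: 09:25-19:00.
Zane ∩ Sam: 09:25-11:40, 11:45-12:55, 13:05-15:10, 17:25-19:00.
Zane ∩ Sam ∩ Erik: 09:55-11:40, 11:45-12:55, 13:05-13:45, 15:00-15:10, 17:25-19:00.
Zane ∩ Sam ∩ Erik ∩ Wei: 09:55-11:40, 11:45-12:55, 13:05-13:45, 15:00-15:10, 17:25-19:00.
So the common availability across everyone is 09:55-11:40, 11:45-12:55, 13:05-13:45, 15:00-15:10, 17:25-19:00.
The longest is 09:55-11:40 at 105 minutes.

105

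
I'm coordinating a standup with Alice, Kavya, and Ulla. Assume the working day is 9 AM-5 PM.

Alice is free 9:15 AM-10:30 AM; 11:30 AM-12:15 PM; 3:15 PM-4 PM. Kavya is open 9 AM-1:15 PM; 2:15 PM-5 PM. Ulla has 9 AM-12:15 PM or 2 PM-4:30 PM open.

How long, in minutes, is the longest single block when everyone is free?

75

Alice ∩ Kavya: 09:15-10:30, 11:30-12:15, 15:15-16:00.
Alice ∩ Kavya ∩ Ulla: 09:15-10:30, 11:30-12:15, 15:15-16:00.
The longest is 09:15-10:30 at 75 minutes.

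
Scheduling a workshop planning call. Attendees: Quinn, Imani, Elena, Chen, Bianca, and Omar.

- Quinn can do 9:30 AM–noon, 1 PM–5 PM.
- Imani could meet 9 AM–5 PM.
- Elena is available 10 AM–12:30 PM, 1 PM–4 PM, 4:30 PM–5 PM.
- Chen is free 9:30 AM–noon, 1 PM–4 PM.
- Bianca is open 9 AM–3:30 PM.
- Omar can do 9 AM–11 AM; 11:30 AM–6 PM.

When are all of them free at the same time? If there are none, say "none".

10:00-11:00, 11:30-12:00, 13:00-15:30

Quinn ∩ Imani: 09:30-12:00, 13:00-17:00.
Quinn ∩ Imani ∩ Elena: 10:00-12:00, 13:00-16:00, 16:30-17:00.
Quinn ∩ Imani ∩ Elena ∩ Chen: 10:00-12:00, 13:00-16:00.
Quinn ∩ Imani ∩ Elena ∩ Chen ∩ Bianca: 10:00-12:00, 13:00-15:30.
Quinn ∩ Imani ∩ Elena ∩ Chen ∩ Bianca ∩ Omar: 10:00-11:00, 11:30-12:00, 13:00-15:30.
Those are the intersection windows.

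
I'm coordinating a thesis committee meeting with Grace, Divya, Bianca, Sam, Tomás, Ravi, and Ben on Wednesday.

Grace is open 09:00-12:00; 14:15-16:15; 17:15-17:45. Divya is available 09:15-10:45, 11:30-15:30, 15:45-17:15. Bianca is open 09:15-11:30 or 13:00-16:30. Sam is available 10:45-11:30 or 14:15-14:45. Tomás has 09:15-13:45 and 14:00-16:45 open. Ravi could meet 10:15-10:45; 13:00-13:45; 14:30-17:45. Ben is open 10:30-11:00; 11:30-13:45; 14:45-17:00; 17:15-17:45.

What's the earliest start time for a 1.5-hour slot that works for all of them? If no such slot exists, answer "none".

none

Grace ∩ Divya: 09:15-10:45, 11:30-12:00, 14:15-15:30, 15:45-16:15.
Grace ∩ Divya ∩ Bianca: 09:15-10:45, 14:15-15:30, 15:45-16:15.
Grace ∩ Divya ∩ Bianca ∩ Sam: 14:15-14:45.
Grace ∩ Divya ∩ Bianca ∩ Sam ∩ Tomás: 14:15-14:45.
Grace ∩ Divya ∩ Bianca ∩ Sam ∩ Tomás ∩ Ravi: 14:30-14:45.
Grace ∩ Divya ∩ Bianca ∩ Sam ∩ Tomás ∩ Ravi ∩ Ben: ∅.
There is no time when everyone is free.
No common window is at least 90 minutes long.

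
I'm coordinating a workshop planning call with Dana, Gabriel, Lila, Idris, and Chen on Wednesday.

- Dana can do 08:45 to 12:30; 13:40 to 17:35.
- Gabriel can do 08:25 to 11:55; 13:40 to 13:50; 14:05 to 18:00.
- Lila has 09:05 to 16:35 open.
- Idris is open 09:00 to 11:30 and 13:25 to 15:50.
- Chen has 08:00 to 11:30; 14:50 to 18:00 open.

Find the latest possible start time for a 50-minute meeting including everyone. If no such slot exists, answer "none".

15:00

Dana ∩ Gabriel: 08:45-11:55, 13:40-13:50, 14:05-17:35.
Dana ∩ Gabriel ∩ Lila: 09:05-11:55, 13:40-13:50, 14:05-16:35.
Dana ∩ Gabriel ∩ Lila ∩ Idris: 09:05-11:30, 13:40-13:50, 14:05-15:50.
Dana ∩ Gabriel ∩ Lila ∩ Idris ∩ Chen: 09:05-11:30, 14:50-15:50.
Those are the intersection windows.
The last common window of at least 50 minutes is 14:50-15:50; a 50-minute meeting can start as late as 15:00 and still end by 15:50.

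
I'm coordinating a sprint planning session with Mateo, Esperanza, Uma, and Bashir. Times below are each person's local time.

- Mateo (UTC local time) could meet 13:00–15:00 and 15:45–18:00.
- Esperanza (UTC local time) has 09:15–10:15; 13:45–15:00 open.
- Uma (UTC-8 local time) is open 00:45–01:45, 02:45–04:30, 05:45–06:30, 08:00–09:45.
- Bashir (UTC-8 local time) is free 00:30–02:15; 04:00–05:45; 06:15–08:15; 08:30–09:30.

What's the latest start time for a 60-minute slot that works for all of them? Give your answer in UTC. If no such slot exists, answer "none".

none

Mateo in UTC: 13:00-15:00, 15:45-18:00.
Esperanza in UTC: 09:15-10:15, 13:45-15:00.
Uma in UTC: 08:45-09:45, 10:45-12:30, 13:45-14:30, 16:00-17:45 (add 8h to convert from UTC-8).
Bashir in UTC: 08:30-10:15, 12:00-13:45, 14:15-16:15, 16:30-17:30 (add 8h to convert from UTC-8).
Mateo ∩ Esperanza: 13:45-15:00.
Mateo ∩ Esperanza ∩ Uma: 13:45-14:30.
Mateo ∩ Esperanza ∩ Uma ∩ Bashir: 14:15-14:30.
No common window is at least 60 minutes long.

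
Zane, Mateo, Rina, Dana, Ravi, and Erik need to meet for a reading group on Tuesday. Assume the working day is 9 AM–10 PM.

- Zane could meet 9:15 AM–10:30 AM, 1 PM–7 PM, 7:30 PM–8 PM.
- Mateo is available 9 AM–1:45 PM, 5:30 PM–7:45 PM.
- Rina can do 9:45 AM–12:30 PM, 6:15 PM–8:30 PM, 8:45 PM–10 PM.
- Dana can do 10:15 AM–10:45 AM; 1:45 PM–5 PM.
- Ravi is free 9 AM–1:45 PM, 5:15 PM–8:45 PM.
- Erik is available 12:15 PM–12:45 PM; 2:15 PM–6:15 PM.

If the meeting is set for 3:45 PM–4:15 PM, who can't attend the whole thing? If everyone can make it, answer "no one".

Mateo, Ravi, Rina

Zane: free for 15:45-16:15. Mateo: not fully free for 15:45-16:15. Rina: not fully free for 15:45-16:15. Dana: free for 15:45-16:15. Ravi: not fully free for 15:45-16:15. Erik: free for 15:45-16:15.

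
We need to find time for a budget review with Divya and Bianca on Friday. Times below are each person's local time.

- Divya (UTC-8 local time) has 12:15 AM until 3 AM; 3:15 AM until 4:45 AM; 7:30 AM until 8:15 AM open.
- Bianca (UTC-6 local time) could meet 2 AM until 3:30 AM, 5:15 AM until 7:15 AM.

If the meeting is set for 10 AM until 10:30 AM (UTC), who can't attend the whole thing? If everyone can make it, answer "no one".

Divya in UTC: 08:15-11:00, 11:15-12:45, 15:30-16:15 (add 8h to convert from UTC-8).
Bianca in UTC: 08:00-09:30, 11:15-13:15 (add 6h to convert from UTC-6).
Divya: free for 10:00-10:30. Bianca: not fully free for 10:00-10:30.

Bianca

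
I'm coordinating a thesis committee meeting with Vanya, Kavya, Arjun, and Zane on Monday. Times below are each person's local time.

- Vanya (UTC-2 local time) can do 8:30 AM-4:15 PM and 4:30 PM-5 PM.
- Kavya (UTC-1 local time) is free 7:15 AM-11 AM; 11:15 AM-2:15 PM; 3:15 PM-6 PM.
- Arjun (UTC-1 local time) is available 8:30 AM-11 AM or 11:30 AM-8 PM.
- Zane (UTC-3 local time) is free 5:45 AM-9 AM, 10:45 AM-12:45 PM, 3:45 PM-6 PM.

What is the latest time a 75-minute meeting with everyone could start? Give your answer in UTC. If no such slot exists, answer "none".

14:00

Vanya in UTC: 10:30-18:15, 18:30-19:00 (add 2h to convert from UTC-2).
Kavya in UTC: 08:15-12:00, 12:15-15:15, 16:15-19:00 (add 1h to convert from UTC-1).
Arjun in UTC: 09:30-12:00, 12:30-21:00 (add 1h to convert from UTC-1).
Zane in UTC: 08:45-12:00, 13:45-15:45, 18:45-21:00 (add 3h to convert from UTC-3).
Vanya ∩ Kavya: 10:30-12:00, 12:15-15:15, 16:15-18:15, 18:30-19:00.
Vanya ∩ Kavya ∩ Arjun: 10:30-12:00, 12:30-15:15, 16:15-18:15, 18:30-19:00.
Vanya ∩ Kavya ∩ Arjun ∩ Zane: 10:30-12:00, 13:45-15:15, 18:45-19:00.
The last common window of at least 75 minutes is 13:45-15:15; a 75-minute meeting can start as late as 14:00 and still end by 15:15.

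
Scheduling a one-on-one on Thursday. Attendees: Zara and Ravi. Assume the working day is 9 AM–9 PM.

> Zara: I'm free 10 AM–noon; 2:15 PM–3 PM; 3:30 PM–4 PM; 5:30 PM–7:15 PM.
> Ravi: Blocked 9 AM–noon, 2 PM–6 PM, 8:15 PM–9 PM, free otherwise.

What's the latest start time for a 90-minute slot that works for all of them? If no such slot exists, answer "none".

Zara free: 10:00-12:00, 14:15-15:00, 15:30-16:00, 17:30-19:15.
Ravi free: 12:00-14:00, 18:00-20:15 (invert busy blocks within the working day).
Zara ∩ Ravi: 18:00-19:15.
Those are the intersection windows.
No common window is at least 90 minutes long.

none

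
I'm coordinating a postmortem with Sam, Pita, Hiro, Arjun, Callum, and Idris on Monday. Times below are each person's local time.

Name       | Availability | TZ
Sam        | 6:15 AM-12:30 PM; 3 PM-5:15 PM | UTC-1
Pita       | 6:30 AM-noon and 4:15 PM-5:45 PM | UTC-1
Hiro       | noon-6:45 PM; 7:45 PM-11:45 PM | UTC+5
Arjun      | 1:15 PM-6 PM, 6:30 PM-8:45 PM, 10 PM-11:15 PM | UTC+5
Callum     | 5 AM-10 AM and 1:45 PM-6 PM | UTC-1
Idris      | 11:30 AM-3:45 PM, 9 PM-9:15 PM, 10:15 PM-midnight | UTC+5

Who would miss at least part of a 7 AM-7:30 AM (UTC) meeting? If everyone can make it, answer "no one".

Sam in UTC: 07:15-13:30, 16:00-18:15 (add 1h to convert from UTC-1).
Pita in UTC: 07:30-13:00, 17:15-18:45 (add 1h to convert from UTC-1).
Hiro in UTC: 07:00-13:45, 14:45-18:45 (subtract 5h to convert from UTC+5).
Arjun in UTC: 08:15-13:00, 13:30-15:45, 17:00-18:15 (subtract 5h to convert from UTC+5).
Callum in UTC: 06:00-11:00, 14:45-19:00 (add 1h to convert from UTC-1).
Idris in UTC: 06:30-10:45, 16:00-16:15, 17:15-19:00 (subtract 5h to convert from UTC+5).
Sam: not fully free for 07:00-07:30. Pita: not fully free for 07:00-07:30. Hiro: free for 07:00-07:30. Arjun: not fully free for 07:00-07:30. Callum: free for 07:00-07:30. Idris: free for 07:00-07:30.

Arjun, Pita, Sam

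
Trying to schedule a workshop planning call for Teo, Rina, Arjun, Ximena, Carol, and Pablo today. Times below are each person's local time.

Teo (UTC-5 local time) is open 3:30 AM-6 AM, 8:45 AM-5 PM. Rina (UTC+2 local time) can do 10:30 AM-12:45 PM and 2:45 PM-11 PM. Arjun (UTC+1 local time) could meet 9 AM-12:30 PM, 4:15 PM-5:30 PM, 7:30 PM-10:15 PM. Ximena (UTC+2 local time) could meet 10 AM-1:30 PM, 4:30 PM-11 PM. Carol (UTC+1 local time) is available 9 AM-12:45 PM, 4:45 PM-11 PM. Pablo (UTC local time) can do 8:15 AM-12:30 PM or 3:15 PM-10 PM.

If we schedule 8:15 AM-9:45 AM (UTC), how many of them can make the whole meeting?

Teo in UTC: 08:30-11:00, 13:45-22:00 (add 5h to convert from UTC-5).
Rina in UTC: 08:30-10:45, 12:45-21:00 (subtract 2h to convert from UTC+2).
Arjun in UTC: 08:00-11:30, 15:15-16:30, 18:30-21:15 (subtract 1h to convert from UTC+1).
Ximena in UTC: 08:00-11:30, 14:30-21:00 (subtract 2h to convert from UTC+2).
Carol in UTC: 08:00-11:45, 15:45-22:00 (subtract 1h to convert from UTC+1).
Pablo in UTC: 08:15-12:30, 15:15-22:00.
Arjun, Ximena, Carol, and Pablo can make the full 08:15-09:45 slot — that's 4.

4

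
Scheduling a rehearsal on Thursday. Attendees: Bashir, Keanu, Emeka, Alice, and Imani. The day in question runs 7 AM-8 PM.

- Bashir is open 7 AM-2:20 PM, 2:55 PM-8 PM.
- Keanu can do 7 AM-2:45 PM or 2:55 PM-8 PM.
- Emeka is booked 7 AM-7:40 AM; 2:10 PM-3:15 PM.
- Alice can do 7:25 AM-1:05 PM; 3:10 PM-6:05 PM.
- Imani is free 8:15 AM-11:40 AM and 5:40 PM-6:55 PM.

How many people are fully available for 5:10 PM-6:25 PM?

Bashir free: 07:00-14:20, 14:55-20:00.
Keanu free: 07:00-14:45, 14:55-20:00.
Emeka free: 07:40-14:10, 15:15-20:00 (invert busy blocks within the working day).
Alice free: 07:25-13:05, 15:10-18:05.
Imani free: 08:15-11:40, 17:40-18:55.
Bashir, Keanu, and Emeka can make the full 17:10-18:25 slot — that's 3.

3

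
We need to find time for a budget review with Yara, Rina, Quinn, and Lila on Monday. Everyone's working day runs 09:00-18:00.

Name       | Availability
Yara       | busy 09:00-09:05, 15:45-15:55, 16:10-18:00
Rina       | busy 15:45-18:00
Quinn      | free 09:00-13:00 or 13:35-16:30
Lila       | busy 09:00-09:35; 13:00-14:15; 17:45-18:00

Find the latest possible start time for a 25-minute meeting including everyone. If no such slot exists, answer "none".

15:20

Yara free: 09:05-15:45, 15:55-16:10 (invert busy blocks within the working day).
Rina free: 09:00-15:45 (invert busy blocks within the working day).
Quinn free: 09:00-13:00, 13:35-16:30.
Lila free: 09:35-13:00, 14:15-17:45 (invert busy blocks within the working day).
Yara ∩ Rina: 09:05-15:45.
Yara ∩ Rina ∩ Quinn: 09:05-13:00, 13:35-15:45.
Yara ∩ Rina ∩ Quinn ∩ Lila: 09:35-13:00, 14:15-15:45.
The last common window of at least 25 minutes is 14:15-15:45; a 25-minute meeting can start as late as 15:20 and still end by 15:45.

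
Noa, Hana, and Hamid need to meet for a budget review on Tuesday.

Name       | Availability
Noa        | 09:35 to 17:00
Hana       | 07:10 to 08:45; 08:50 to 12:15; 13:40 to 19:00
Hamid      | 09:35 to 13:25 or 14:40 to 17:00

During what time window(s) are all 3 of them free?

Noa ∩ Hana: 09:35-12:15, 13:40-17:00.
Noa ∩ Hana ∩ Hamid: 09:35-12:15, 14:40-17:00.
So the common availability across everyone is 09:35-12:15, 14:40-17:00.

09:35-12:15, 14:40-17:00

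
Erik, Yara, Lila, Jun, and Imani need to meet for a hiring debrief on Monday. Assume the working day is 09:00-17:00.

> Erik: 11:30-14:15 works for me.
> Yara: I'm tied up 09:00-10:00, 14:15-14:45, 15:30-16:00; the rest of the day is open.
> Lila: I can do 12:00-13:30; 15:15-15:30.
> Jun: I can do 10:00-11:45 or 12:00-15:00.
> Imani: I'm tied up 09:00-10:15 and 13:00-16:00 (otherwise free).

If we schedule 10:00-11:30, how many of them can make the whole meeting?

2

Erik free: 11:30-14:15.
Yara free: 10:00-14:15, 14:45-15:30, 16:00-17:00 (invert busy blocks within the working day).
Lila free: 12:00-13:30, 15:15-15:30.
Jun free: 10:00-11:45, 12:00-15:00.
Imani free: 10:15-13:00, 16:00-17:00 (invert busy blocks within the working day).
Yara and Jun can make the full 10:00-11:30 slot — that's 2.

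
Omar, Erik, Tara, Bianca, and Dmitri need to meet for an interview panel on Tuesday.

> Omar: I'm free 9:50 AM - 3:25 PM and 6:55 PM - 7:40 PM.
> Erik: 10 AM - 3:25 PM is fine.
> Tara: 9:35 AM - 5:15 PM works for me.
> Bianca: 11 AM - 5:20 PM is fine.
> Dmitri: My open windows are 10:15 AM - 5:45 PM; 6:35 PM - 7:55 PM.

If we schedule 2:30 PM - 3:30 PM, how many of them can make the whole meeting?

3

Tara, Bianca, and Dmitri can make the full 14:30-15:30 slot — that's 3.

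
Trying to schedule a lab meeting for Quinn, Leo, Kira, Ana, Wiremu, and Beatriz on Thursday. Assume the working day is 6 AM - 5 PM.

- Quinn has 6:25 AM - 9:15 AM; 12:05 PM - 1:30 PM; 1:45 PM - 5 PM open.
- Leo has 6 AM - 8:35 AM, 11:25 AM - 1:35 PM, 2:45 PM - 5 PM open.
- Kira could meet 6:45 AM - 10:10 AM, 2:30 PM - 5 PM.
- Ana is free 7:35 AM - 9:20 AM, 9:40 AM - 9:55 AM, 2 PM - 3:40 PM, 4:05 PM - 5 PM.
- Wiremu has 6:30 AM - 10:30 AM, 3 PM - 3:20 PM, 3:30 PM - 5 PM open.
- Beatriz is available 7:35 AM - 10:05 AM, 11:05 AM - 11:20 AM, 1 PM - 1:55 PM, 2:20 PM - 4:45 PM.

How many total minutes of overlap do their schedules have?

130

Quinn ∩ Leo: 06:25-08:35, 12:05-13:30, 14:45-17:00.
Quinn ∩ Leo ∩ Kira: 06:45-08:35, 14:45-17:00.
Quinn ∩ Leo ∩ Kira ∩ Ana: 07:35-08:35, 14:45-15:40, 16:05-17:00.
Quinn ∩ Leo ∩ Kira ∩ Ana ∩ Wiremu: 07:35-08:35, 15:00-15:20, 15:30-15:40, 16:05-17:00.
Quinn ∩ Leo ∩ Kira ∩ Ana ∩ Wiremu ∩ Beatriz: 07:35-08:35, 15:00-15:20, 15:30-15:40, 16:05-16:45.
Summing the common windows: 60 + 20 + 10 + 40 = 130 minutes.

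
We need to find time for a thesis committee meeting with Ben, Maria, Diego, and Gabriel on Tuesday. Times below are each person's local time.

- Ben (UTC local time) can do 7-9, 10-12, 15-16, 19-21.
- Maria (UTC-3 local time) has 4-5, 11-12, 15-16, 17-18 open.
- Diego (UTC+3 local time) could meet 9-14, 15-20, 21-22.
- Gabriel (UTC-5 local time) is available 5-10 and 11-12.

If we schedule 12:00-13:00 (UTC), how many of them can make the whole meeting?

Ben in UTC: 07:00-09:00, 10:00-12:00, 15:00-16:00, 19:00-21:00.
Maria in UTC: 07:00-08:00, 14:00-15:00, 18:00-19:00, 20:00-21:00 (add 3h to convert from UTC-3).
Diego in UTC: 06:00-11:00, 12:00-17:00, 18:00-19:00 (subtract 3h to convert from UTC+3).
Gabriel in UTC: 10:00-15:00, 16:00-17:00 (add 5h to convert from UTC-5).
Diego and Gabriel can make the full 12:00-13:00 slot — that's 2.

2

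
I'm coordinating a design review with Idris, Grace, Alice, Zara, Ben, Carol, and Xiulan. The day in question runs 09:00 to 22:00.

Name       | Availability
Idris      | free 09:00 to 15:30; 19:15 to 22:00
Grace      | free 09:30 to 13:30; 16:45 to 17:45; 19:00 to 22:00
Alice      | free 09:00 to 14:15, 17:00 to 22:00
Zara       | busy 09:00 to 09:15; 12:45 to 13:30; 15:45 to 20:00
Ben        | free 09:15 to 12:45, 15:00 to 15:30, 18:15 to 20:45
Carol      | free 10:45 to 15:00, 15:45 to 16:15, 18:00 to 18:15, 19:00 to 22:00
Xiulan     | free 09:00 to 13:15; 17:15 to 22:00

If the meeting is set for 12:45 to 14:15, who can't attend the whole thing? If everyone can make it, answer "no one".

Idris free: 09:00-15:30, 19:15-22:00.
Grace free: 09:30-13:30, 16:45-17:45, 19:00-22:00.
Alice free: 09:00-14:15, 17:00-22:00.
Zara free: 09:15-12:45, 13:30-15:45, 20:00-22:00 (invert busy blocks within the working day).
Ben free: 09:15-12:45, 15:00-15:30, 18:15-20:45.
Carol free: 10:45-15:00, 15:45-16:15, 18:00-18:15, 19:00-22:00.
Xiulan free: 09:00-13:15, 17:15-22:00.
Idris: free for 12:45-14:15. Grace: not fully free for 12:45-14:15. Alice: free for 12:45-14:15. Zara: not fully free for 12:45-14:15. Ben: not fully free for 12:45-14:15. Carol: free for 12:45-14:15. Xiulan: not fully free for 12:45-14:15.

Ben, Grace, Xiulan, Zara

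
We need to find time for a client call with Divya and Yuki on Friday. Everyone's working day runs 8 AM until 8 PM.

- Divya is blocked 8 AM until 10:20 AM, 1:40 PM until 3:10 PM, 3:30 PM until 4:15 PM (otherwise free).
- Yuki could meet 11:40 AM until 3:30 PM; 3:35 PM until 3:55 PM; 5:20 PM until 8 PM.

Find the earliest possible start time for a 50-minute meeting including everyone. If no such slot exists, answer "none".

11:40

Divya free: 10:20-13:40, 15:10-15:30, 16:15-20:00 (invert busy blocks within the working day).
Yuki free: 11:40-15:30, 15:35-15:55, 17:20-20:00.
Divya ∩ Yuki: 11:40-13:40, 15:10-15:30, 17:20-20:00.
Those are the intersection windows.
The first common window of at least 50 minutes is 11:40-13:40, so the earliest start is 11:40.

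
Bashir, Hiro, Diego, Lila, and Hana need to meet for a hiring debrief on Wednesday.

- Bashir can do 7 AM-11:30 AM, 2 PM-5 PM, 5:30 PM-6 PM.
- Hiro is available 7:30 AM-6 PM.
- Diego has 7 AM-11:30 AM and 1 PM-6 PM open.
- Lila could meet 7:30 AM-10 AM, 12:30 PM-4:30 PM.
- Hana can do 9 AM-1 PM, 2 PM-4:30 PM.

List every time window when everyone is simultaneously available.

09:00-10:00, 14:00-16:30

Bashir ∩ Hiro: 07:30-11:30, 14:00-17:00, 17:30-18:00.
Bashir ∩ Hiro ∩ Diego: 07:30-11:30, 14:00-17:00, 17:30-18:00.
Bashir ∩ Hiro ∩ Diego ∩ Lila: 07:30-10:00, 14:00-16:30.
Bashir ∩ Hiro ∩ Diego ∩ Lila ∩ Hana: 09:00-10:00, 14:00-16:30.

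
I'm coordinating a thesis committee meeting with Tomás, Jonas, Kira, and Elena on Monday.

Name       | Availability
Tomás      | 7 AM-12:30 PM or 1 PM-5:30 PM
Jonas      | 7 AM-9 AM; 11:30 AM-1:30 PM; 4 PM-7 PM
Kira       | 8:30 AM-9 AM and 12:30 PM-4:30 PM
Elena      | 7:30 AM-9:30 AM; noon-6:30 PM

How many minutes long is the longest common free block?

30

Tomás ∩ Jonas: 07:00-09:00, 11:30-12:30, 13:00-13:30, 16:00-17:30.
Tomás ∩ Jonas ∩ Kira: 08:30-09:00, 13:00-13:30, 16:00-16:30.
Tomás ∩ Jonas ∩ Kira ∩ Elena: 08:30-09:00, 13:00-13:30, 16:00-16:30.
Those are the intersection windows.
The longest is 08:30-09:00 at 30 minutes.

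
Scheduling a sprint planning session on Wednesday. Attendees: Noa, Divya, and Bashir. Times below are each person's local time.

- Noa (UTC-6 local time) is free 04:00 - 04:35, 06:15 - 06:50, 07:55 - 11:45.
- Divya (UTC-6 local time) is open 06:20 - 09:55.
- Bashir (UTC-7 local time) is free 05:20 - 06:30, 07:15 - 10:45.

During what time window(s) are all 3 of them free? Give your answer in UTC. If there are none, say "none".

Noa in UTC: 10:00-10:35, 12:15-12:50, 13:55-17:45 (add 6h to convert from UTC-6).
Divya in UTC: 12:20-15:55 (add 6h to convert from UTC-6).
Bashir in UTC: 12:20-13:30, 14:15-17:45 (add 7h to convert from UTC-7).
Noa ∩ Divya: 12:20-12:50, 13:55-15:55.
Noa ∩ Divya ∩ Bashir: 12:20-12:50, 14:15-15:55.

12:20-12:50, 14:15-15:55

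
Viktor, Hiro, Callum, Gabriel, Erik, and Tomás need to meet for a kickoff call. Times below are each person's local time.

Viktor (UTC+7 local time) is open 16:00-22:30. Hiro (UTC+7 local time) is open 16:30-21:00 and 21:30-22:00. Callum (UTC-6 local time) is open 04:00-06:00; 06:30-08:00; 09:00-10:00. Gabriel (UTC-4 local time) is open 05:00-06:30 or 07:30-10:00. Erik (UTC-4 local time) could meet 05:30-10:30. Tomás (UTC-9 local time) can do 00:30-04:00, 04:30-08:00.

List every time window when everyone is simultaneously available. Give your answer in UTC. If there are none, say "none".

10:00-10:30, 11:30-12:00, 12:30-13:00, 13:30-14:00

Viktor in UTC: 09:00-15:30 (subtract 7h to convert from UTC+7).
Hiro in UTC: 09:30-14:00, 14:30-15:00 (subtract 7h to convert from UTC+7).
Callum in UTC: 10:00-12:00, 12:30-14:00, 15:00-16:00 (add 6h to convert from UTC-6).
Gabriel in UTC: 09:00-10:30, 11:30-14:00 (add 4h to convert from UTC-4).
Erik in UTC: 09:30-14:30 (add 4h to convert from UTC-4).
Tomás in UTC: 09:30-13:00, 13:30-17:00 (add 9h to convert from UTC-9).
Viktor ∩ Hiro: 09:30-14:00, 14:30-15:00.
Viktor ∩ Hiro ∩ Callum: 10:00-12:00, 12:30-14:00.
Viktor ∩ Hiro ∩ Callum ∩ Gabriel: 10:00-10:30, 11:30-12:00, 12:30-14:00.
Viktor ∩ Hiro ∩ Callum ∩ Gabriel ∩ Erik: 10:00-10:30, 11:30-12:00, 12:30-14:00.
Viktor ∩ Hiro ∩ Callum ∩ Gabriel ∩ Erik ∩ Tomás: 10:00-10:30, 11:30-12:00, 12:30-13:00, 13:30-14:00.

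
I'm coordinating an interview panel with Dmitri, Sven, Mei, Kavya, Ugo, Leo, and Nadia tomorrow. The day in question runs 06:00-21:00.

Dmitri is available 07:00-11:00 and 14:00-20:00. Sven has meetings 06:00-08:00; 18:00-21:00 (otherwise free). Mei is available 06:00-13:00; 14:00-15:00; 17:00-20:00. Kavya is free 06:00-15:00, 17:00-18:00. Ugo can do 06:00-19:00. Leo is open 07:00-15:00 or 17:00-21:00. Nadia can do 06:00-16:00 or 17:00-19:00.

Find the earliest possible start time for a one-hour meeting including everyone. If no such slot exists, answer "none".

08:00

Dmitri free: 07:00-11:00, 14:00-20:00.
Sven free: 08:00-18:00 (invert busy blocks within the working day).
Mei free: 06:00-13:00, 14:00-15:00, 17:00-20:00.
Kavya free: 06:00-15:00, 17:00-18:00.
Ugo free: 06:00-19:00.
Leo free: 07:00-15:00, 17:00-21:00.
Nadia free: 06:00-16:00, 17:00-19:00.
Dmitri ∩ Sven: 08:00-11:00, 14:00-18:00.
Dmitri ∩ Sven ∩ Mei: 08:00-11:00, 14:00-15:00, 17:00-18:00.
Dmitri ∩ Sven ∩ Mei ∩ Kavya: 08:00-11:00, 14:00-15:00, 17:00-18:00.
Dmitri ∩ Sven ∩ Mei ∩ Kavya ∩ Ugo: 08:00-11:00, 14:00-15:00, 17:00-18:00.
Dmitri ∩ Sven ∩ Mei ∩ Kavya ∩ Ugo ∩ Leo: 08:00-11:00, 14:00-15:00, 17:00-18:00.
Dmitri ∩ Sven ∩ Mei ∩ Kavya ∩ Ugo ∩ Leo ∩ Nadia: 08:00-11:00, 14:00-15:00, 17:00-18:00.
The first common window of at least 60 minutes is 08:00-11:00, so the earliest start is 08:00.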